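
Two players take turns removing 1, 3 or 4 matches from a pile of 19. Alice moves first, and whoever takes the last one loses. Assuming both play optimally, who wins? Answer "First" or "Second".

First

Compute winning (W) and losing (L) positions by backward induction:
i:   0  1  2  3  4  5  6  7  8  9 10 11 12 13 14 15 16 17 18 19
     W  L  W  L  W  W  W  W  L  W  L  W  W  W  W  L  W  L  W  W
Position 19 is W, so the first player wins.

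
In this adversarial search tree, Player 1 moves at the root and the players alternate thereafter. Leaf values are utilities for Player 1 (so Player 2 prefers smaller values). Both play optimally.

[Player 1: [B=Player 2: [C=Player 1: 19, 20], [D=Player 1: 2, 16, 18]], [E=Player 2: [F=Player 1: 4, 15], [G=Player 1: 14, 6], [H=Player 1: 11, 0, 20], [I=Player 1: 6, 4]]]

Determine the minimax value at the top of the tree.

18

C (Player 1): max(19, 20) = 20
D (Player 1): max(2, 16, 18) = 18
B (Player 2): min(20, 18) = 18
F (Player 1): max(4, 15) = 15
G (Player 1): max(14, 6) = 14
H (Player 1): max(11, 0, 20) = 20
I (Player 1): max(6, 4) = 6
E (Player 2): min(15, 14, 20, 6) = 6
Root (Player 1): max(18, 6) = 18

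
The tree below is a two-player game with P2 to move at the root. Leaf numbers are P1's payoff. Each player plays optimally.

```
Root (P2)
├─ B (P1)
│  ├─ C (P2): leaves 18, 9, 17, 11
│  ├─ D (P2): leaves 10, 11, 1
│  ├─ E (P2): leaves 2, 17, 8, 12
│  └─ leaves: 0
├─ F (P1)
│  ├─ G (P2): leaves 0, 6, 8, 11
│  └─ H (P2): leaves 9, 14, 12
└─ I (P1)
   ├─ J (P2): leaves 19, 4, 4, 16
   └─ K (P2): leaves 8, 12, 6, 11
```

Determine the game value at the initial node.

6

C (P2): min(18, 9, 17, 11) = 9
D (P2): min(10, 11, 1) = 1
E (P2): min(2, 17, 8, 12) = 2
B (P1): max(9, 1, 2, 0) = 9
G (P2): min(0, 6, 8, 11) = 0
H (P2): min(9, 14, 12) = 9
F (P1): max(0, 9) = 9
J (P2): min(19, 4, 4, 16) = 4
K (P2): min(8, 12, 6, 11) = 6
I (P1): max(4, 6) = 6
Root (P2): min(9, 9, 6) = 6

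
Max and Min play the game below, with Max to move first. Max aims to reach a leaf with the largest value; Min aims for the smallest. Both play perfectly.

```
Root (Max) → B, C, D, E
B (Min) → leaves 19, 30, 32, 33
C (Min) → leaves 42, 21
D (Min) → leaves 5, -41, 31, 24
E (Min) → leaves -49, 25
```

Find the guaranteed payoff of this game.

B (Min): min(19, 30, 32, 33) = 19
C (Min): min(42, 21) = 21
D (Min): min(5, -41, 31, 24) = -41
E (Min): min(-49, 25) = -49
Root (Max): max(19, 21, -41, -49) = 21

21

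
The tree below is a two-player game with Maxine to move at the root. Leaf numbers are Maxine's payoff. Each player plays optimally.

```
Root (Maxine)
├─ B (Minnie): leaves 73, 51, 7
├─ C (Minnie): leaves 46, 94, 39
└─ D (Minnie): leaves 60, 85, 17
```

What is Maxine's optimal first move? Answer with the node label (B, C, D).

B (Minnie): min(73, 51, 7) = 7
C (Minnie): min(46, 94, 39) = 39
D (Minnie): min(60, 85, 17) = 17
Root (Maxine): max(7, 39, 17) = 39
Maxine picks the child with the highest value: C (value 39).

C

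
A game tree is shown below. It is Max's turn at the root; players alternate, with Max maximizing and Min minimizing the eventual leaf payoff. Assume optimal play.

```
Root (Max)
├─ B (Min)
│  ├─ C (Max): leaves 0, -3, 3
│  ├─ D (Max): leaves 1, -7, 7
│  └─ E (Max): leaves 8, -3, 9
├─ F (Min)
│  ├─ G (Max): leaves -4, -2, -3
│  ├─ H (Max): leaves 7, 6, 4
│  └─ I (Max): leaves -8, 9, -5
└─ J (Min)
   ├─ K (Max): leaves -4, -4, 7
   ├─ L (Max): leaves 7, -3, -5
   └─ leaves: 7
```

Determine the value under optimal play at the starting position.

7

C (Max): max(0, -3, 3) = 3
D (Max): max(1, -7, 7) = 7
E (Max): max(8, -3, 9) = 9
B (Min): min(3, 7, 9) = 3
G (Max): max(-4, -2, -3) = -2
H (Max): max(7, 6, 4) = 7
I (Max): max(-8, 9, -5) = 9
F (Min): min(-2, 7, 9) = -2
K (Max): max(-4, -4, 7) = 7
L (Max): max(7, -3, -5) = 7
J (Min): min(7, 7, 7) = 7
Root (Max): max(3, -2, 7) = 7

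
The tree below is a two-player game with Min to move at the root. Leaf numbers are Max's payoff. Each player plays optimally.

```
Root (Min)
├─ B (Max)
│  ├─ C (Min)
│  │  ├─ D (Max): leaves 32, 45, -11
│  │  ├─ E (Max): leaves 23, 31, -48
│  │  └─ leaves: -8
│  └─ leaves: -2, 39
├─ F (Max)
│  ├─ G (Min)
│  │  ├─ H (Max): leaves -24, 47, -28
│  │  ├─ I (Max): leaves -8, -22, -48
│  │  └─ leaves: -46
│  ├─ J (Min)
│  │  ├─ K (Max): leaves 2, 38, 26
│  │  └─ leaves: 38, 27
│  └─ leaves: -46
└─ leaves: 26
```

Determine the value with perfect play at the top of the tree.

D (Max): max(32, 45, -11) = 45
E (Max): max(23, 31, -48) = 31
C (Min): min(45, 31, -8) = -8
B (Max): max(-8, -2, 39) = 39
H (Max): max(-24, 47, -28) = 47
I (Max): max(-8, -22, -48) = -8
G (Min): min(47, -8, -46) = -46
K (Max): max(2, 38, 26) = 38
J (Min): min(38, 38, 27) = 27
F (Max): max(-46, 27, -46) = 27
Root (Min): min(39, 27, 26) = 26

26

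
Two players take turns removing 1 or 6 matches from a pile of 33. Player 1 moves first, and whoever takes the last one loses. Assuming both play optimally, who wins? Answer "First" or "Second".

Second

Mark each pile size as W (mover wins) or L (mover loses):
i:   0  1  2  3  4  5  6  7  8  9 10 11 12 13 14 15 16 17 18 19 20 21 22 23 24 25 26 27 28 29 30 31 32 33
     W  L  W  L  W  L  W  W  L  W  L  W  L  W  W  L  W  L  W  L  W  W  L  W  L  W  L  W  W  L  W  L  W  L
Position 33 is L, so the second player wins.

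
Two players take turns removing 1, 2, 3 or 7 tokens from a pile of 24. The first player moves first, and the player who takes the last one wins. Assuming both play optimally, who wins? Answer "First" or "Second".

Second

Mark each pile size as W (mover wins) or L (mover loses):
i:   0  1  2  3  4  5  6  7  8  9 10 11 12 13 14 15 16 17 18 19 20 21 22 23 24
     L  W  W  W  L  W  W  W  L  W  W  W  L  W  W  W  L  W  W  W  L  W  W  W  L
Position 24 is L, so the second player wins.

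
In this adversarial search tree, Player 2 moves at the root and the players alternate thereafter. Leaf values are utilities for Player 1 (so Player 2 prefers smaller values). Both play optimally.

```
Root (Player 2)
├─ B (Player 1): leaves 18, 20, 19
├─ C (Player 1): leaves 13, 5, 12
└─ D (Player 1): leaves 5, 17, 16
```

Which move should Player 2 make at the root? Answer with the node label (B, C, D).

B (Player 1): max(18, 20, 19) = 20
C (Player 1): max(13, 5, 12) = 13
D (Player 1): max(5, 17, 16) = 17
Root (Player 2): min(20, 13, 17) = 13
Player 2 picks the child with the lowest value: C (value 13).

C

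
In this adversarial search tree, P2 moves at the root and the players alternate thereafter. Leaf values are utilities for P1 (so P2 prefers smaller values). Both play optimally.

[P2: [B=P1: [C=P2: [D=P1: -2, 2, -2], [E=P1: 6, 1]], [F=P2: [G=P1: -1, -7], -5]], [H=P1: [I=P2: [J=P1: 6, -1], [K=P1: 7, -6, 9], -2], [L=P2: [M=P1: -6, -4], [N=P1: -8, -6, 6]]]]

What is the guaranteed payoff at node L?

M: max(-6, -4) = -4
N: max(-8, -6, 6) = 6
L: min(-4, 6) = -4

-4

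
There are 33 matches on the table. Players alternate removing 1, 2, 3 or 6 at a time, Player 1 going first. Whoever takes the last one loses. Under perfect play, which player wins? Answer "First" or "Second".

i:   0  1  2  3  4  5  6  7  8  9 10 11 12 13 14 15 16 17 18 19 20 21 22 23 24 25 26 27 28 29 30 31 32 33
     W  L  W  W  W  L  W  W  W  L  W  W  W  L  W  W  W  L  W  W  W  L  W  W  W  L  W  W  W  L  W  W  W  L
Position 33 is L, so the second player wins.

Second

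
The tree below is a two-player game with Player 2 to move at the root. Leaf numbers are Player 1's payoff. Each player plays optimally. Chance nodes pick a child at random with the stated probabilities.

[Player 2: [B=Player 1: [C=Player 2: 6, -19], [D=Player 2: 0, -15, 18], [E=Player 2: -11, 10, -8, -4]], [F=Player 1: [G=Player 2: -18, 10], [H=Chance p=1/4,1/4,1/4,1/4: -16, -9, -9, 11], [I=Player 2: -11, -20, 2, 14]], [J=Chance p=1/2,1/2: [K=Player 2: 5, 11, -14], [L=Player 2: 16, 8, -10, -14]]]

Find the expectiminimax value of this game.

-14

C (Player 2): min(6, -19) = -19
D (Player 2): min(0, -15, 18) = -15
E (Player 2): min(-11, 10, -8, -4) = -11
B (Player 1): max(-19, -15, -11) = -11
G (Player 2): min(-18, 10) = -18
H (Chance): 1/4·-16 + 1/4·-9 + 1/4·-9 + 1/4·11 = -5.75
I (Player 2): min(-11, -20, 2, 14) = -20
F (Player 1): max(-18, -5.75, -20) = -5.75
K (Player 2): min(5, 11, -14) = -14
L (Player 2): min(16, 8, -10, -14) = -14
J (Chance): 1/2·-14 + 1/2·-14 = -14
Root (Player 2): min(-11, -5.75, -14) = -14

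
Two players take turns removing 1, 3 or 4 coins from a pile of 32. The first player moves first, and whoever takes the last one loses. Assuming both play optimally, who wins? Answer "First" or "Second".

First

Positions where the player to move wins (W) vs loses (L):
i:   0  1  2  3  4  5  6  7  8  9 10 11 12 13 14 15 16 17 18 19 20 21 22 23 24 25 26 27 28 29 30 31 32
     W  L  W  L  W  W  W  W  L  W  L  W  W  W  W  L  W  L  W  W  W  W  L  W  L  W  W  W  W  L  W  L  W
Position 32 is W, so the first player wins.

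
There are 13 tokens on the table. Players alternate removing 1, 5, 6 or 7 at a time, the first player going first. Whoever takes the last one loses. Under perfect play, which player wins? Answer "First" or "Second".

Positions where the player to move wins (W) vs loses (L):
i:   0  1  2  3  4  5  6  7  8  9 10 11 12 13
     W  L  W  L  W  L  W  W  W  W  W  W  W  L
Position 13 is L, so the second player wins.

Second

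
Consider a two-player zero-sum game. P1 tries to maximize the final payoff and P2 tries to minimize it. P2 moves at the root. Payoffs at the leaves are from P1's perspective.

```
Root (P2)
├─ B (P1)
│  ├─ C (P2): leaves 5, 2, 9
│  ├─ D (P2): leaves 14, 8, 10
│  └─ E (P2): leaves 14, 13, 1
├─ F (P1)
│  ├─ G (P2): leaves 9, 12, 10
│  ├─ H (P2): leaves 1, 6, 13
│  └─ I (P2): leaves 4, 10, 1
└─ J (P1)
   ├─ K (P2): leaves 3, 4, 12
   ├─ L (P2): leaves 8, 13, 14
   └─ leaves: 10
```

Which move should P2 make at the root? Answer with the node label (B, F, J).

C (P2): min(5, 2, 9) = 2
D (P2): min(14, 8, 10) = 8
E (P2): min(14, 13, 1) = 1
B (P1): max(2, 8, 1) = 8
G (P2): min(9, 12, 10) = 9
H (P2): min(1, 6, 13) = 1
I (P2): min(4, 10, 1) = 1
F (P1): max(9, 1, 1) = 9
K (P2): min(3, 4, 12) = 3
L (P2): min(8, 13, 14) = 8
J (P1): max(3, 8, 10) = 10
Root (P2): min(8, 9, 10) = 8
P2 picks the child with the lowest value: B (value 8).

B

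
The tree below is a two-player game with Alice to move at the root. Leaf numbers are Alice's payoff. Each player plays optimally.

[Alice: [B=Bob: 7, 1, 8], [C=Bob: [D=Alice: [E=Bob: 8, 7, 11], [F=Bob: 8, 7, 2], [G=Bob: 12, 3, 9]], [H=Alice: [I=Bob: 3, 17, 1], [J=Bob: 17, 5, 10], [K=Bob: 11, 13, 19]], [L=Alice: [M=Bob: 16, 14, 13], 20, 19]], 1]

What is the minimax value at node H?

11

I: min(3, 17, 1) = 1
J: min(17, 5, 10) = 5
K: min(11, 13, 19) = 11
H: max(1, 5, 11) = 11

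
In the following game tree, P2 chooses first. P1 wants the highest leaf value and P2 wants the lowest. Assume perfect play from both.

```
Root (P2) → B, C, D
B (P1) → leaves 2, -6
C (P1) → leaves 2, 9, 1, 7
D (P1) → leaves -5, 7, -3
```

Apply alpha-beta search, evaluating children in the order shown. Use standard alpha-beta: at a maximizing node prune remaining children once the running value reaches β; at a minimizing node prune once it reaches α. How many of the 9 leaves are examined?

5

B [α=-∞,β=+∞]: v=2
C [α=-∞,β=2]: v=2 after child 1 ≥ β → β-cutoff, skip 3
D [α=-∞,β=2]: v=7 after child 2 ≥ β → β-cutoff, skip 1
Root [α=-∞,β=+∞]: v=2
Leaves evaluated: 5 of 9.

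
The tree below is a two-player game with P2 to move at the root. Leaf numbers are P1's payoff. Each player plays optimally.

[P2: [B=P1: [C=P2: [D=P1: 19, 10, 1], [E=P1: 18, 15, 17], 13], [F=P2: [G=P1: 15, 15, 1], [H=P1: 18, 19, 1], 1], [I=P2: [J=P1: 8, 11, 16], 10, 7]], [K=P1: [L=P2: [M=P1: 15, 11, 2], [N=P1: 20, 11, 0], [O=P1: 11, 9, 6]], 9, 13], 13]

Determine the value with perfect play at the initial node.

D (P1): max(19, 10, 1) = 19
E (P1): max(18, 15, 17) = 18
C (P2): min(19, 18, 13) = 13
G (P1): max(15, 15, 1) = 15
H (P1): max(18, 19, 1) = 19
F (P2): min(15, 19, 1) = 1
J (P1): max(8, 11, 16) = 16
I (P2): min(16, 10, 7) = 7
B (P1): max(13, 1, 7) = 13
M (P1): max(15, 11, 2) = 15
N (P1): max(20, 11, 0) = 20
O (P1): max(11, 9, 6) = 11
L (P2): min(15, 20, 11) = 11
K (P1): max(11, 9, 13) = 13
Root (P2): min(13, 13, 13) = 13

13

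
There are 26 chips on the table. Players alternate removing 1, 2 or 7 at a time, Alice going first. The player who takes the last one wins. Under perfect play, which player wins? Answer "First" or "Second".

Compute winning (W) and losing (L) positions by backward induction:
i:   0  1  2  3  4  5  6  7  8  9 10 11 12 13 14 15 16 17 18 19 20 21 22 23 24 25 26
     L  W  W  L  W  W  L  W  W  L  W  W  L  W  W  L  W  W  L  W  W  L  W  W  L  W  W
Position 26 is W, so the first player wins.

First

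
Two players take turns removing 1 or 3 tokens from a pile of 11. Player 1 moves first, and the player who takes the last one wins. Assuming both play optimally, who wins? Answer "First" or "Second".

Compute winning (W) and losing (L) positions by backward induction:
i:   0  1  2  3  4  5  6  7  8  9 10 11
     L  W  L  W  L  W  L  W  L  W  L  W
Position 11 is W, so the first player wins.

First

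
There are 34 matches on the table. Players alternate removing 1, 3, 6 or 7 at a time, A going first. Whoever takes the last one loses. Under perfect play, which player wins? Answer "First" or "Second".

Compute winning (W) and losing (L) positions by backward induction:
i:   0  1  2  3  4  5  6  7  8  9 10 11 12 13 14 15 16 17 18 19 20 21 22 23 24 25 26 27 28 29 30 31 32 33 34
     W  L  W  L  W  L  W  W  W  W  W  W  W  L  W  L  W  L  W  W  W  W  W  W  W  L  W  L  W  L  W  W  W  W  W
Position 34 is W, so the first player wins.

First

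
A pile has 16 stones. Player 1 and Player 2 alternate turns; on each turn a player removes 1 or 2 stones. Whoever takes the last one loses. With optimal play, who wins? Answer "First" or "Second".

Second

i:   0  1  2  3  4  5  6  7  8  9 10 11 12 13 14 15 16
     W  L  W  W  L  W  W  L  W  W  L  W  W  L  W  W  L
Position 16 is L, so the second player wins.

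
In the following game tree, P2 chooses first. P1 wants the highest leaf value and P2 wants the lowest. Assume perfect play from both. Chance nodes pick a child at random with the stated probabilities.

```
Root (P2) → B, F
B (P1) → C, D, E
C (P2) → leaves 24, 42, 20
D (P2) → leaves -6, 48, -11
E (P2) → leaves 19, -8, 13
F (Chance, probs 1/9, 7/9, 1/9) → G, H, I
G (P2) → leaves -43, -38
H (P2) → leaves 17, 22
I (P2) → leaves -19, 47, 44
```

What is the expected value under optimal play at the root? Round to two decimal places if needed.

6.33

C (P2): min(24, 42, 20) = 20
D (P2): min(-6, 48, -11) = -11
E (P2): min(19, -8, 13) = -8
B (P1): max(20, -11, -8) = 20
G (P2): min(-43, -38) = -43
H (P2): min(17, 22) = 17
I (P2): min(-19, 47, 44) = -19
F (Chance): 1/9·-43 + 7/9·17 + 1/9·-19 = 6.33
Root (P2): min(20, 6.33) = 6.33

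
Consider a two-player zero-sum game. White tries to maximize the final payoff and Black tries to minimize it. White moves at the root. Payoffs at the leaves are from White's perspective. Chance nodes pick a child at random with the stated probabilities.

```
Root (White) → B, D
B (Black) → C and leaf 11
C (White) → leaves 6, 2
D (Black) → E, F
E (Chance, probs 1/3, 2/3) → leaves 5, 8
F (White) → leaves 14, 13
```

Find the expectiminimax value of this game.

7

C (White): max(6, 2) = 6
B (Black): min(6, 11) = 6
E (Chance): 1/3·5 + 2/3·8 = 7
F (White): max(14, 13) = 14
D (Black): min(7, 14) = 7
Root (White): max(6, 7) = 7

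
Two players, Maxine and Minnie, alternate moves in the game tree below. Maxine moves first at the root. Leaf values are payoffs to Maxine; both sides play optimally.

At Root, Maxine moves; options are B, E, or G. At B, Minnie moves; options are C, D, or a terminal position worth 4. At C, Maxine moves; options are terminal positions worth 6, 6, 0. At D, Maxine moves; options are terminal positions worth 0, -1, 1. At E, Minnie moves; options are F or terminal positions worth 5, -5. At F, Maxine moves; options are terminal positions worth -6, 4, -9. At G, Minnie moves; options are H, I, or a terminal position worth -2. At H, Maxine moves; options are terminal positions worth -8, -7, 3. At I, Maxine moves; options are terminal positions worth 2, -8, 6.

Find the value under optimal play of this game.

1

C (Maxine): max(6, 6, 0) = 6
D (Maxine): max(0, -1, 1) = 1
B (Minnie): min(6, 1, 4) = 1
F (Maxine): max(-6, 4, -9) = 4
E (Minnie): min(4, 5, -5) = -5
H (Maxine): max(-8, -7, 3) = 3
I (Maxine): max(2, -8, 6) = 6
G (Minnie): min(3, 6, -2) = -2
Root (Maxine): max(1, -5, -2) = 1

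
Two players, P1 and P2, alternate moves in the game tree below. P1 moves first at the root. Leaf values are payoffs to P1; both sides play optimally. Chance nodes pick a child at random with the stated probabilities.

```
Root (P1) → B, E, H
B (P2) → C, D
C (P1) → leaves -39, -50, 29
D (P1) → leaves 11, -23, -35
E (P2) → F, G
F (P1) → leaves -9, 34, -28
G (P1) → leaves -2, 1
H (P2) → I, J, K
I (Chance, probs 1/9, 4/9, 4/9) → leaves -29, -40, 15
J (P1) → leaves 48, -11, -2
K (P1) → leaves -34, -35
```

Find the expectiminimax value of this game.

C (P1): max(-39, -50, 29) = 29
D (P1): max(11, -23, -35) = 11
B (P2): min(29, 11) = 11
F (P1): max(-9, 34, -28) = 34
G (P1): max(-2, 1) = 1
E (P2): min(34, 1) = 1
I (Chance): 1/9·-29 + 4/9·-40 + 4/9·15 = -14.33
J (P1): max(48, -11, -2) = 48
K (P1): max(-34, -35) = -34
H (P2): min(-14.33, 48, -34) = -34
Root (P1): max(11, 1, -34) = 11

11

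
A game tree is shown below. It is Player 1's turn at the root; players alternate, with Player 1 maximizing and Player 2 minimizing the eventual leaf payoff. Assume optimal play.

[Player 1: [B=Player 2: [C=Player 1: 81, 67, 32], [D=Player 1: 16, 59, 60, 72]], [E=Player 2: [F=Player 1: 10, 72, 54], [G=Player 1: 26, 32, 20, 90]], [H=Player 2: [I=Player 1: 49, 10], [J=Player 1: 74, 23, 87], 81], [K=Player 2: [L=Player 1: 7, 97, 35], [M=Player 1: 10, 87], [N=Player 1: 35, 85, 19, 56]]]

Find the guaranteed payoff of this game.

85

C (Player 1): max(81, 67, 32) = 81
D (Player 1): max(16, 59, 60, 72) = 72
B (Player 2): min(81, 72) = 72
F (Player 1): max(10, 72, 54) = 72
G (Player 1): max(26, 32, 20, 90) = 90
E (Player 2): min(72, 90) = 72
I (Player 1): max(49, 10) = 49
J (Player 1): max(74, 23, 87) = 87
H (Player 2): min(49, 87, 81) = 49
L (Player 1): max(7, 97, 35) = 97
M (Player 1): max(10, 87) = 87
N (Player 1): max(35, 85, 19, 56) = 85
K (Player 2): min(97, 87, 85) = 85
Root (Player 1): max(72, 72, 49, 85) = 85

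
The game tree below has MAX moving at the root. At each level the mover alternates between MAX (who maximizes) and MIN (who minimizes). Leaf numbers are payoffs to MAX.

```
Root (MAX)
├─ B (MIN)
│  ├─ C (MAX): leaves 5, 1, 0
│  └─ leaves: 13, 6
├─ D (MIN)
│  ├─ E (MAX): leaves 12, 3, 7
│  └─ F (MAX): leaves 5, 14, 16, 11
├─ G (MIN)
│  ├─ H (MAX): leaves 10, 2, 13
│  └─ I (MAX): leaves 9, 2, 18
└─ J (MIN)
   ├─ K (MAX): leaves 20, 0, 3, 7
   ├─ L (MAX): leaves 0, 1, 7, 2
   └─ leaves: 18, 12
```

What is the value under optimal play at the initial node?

C (MAX): max(5, 1, 0) = 5
B (MIN): min(5, 13, 6) = 5
E (MAX): max(12, 3, 7) = 12
F (MAX): max(5, 14, 16, 11) = 16
D (MIN): min(12, 16) = 12
H (MAX): max(10, 2, 13) = 13
I (MAX): max(9, 2, 18) = 18
G (MIN): min(13, 18) = 13
K (MAX): max(20, 0, 3, 7) = 20
L (MAX): max(0, 1, 7, 2) = 7
J (MIN): min(20, 7, 18, 12) = 7
Root (MAX): max(5, 12, 13, 7) = 13

13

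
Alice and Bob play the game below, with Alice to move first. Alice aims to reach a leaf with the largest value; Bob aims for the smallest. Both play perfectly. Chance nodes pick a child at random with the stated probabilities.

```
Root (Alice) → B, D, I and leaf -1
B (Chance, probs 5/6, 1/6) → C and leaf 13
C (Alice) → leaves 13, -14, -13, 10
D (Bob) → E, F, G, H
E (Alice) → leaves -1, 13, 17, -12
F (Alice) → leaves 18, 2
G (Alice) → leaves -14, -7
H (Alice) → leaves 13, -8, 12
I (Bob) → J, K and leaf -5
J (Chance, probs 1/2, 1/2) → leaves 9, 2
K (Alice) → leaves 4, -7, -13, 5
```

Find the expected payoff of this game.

C (Alice): max(13, -14, -13, 10) = 13
B (Chance): 5/6·13 + 1/6·13 = 13
E (Alice): max(-1, 13, 17, -12) = 17
F (Alice): max(18, 2) = 18
G (Alice): max(-14, -7) = -7
H (Alice): max(13, -8, 12) = 13
D (Bob): min(17, 18, -7, 13) = -7
J (Chance): 1/2·9 + 1/2·2 = 5.5
K (Alice): max(4, -7, -13, 5) = 5
I (Bob): min(5.5, 5, -5) = -5
Root (Alice): max(13, -7, -5, -1) = 13

13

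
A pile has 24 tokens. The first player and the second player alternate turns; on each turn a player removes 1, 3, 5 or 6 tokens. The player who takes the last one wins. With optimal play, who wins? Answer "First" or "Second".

Second

Mark each pile size as W (mover wins) or L (mover loses):
i:   0  1  2  3  4  5  6  7  8  9 10 11 12 13 14 15 16 17 18 19 20 21 22 23 24
     L  W  L  W  L  W  W  W  W  W  W  L  W  L  W  L  W  W  W  W  W  W  L  W  L
Position 24 is L, so the second player wins.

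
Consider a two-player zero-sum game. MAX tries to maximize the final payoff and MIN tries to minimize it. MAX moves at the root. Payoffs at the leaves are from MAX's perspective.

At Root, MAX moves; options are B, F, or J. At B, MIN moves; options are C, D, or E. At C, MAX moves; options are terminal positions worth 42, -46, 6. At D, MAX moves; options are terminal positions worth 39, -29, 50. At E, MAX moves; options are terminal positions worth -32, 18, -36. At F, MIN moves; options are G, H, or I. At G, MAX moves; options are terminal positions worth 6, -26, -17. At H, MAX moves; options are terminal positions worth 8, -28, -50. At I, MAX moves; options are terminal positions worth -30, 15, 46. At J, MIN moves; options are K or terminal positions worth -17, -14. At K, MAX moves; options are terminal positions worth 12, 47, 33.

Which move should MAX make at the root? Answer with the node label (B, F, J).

B

C (MAX): max(42, -46, 6) = 42
D (MAX): max(39, -29, 50) = 50
E (MAX): max(-32, 18, -36) = 18
B (MIN): min(42, 50, 18) = 18
G (MAX): max(6, -26, -17) = 6
H (MAX): max(8, -28, -50) = 8
I (MAX): max(-30, 15, 46) = 46
F (MIN): min(6, 8, 46) = 6
K (MAX): max(12, 47, 33) = 47
J (MIN): min(47, -17, -14) = -17
Root (MAX): max(18, 6, -17) = 18
MAX picks the child with the highest value: B (value 18).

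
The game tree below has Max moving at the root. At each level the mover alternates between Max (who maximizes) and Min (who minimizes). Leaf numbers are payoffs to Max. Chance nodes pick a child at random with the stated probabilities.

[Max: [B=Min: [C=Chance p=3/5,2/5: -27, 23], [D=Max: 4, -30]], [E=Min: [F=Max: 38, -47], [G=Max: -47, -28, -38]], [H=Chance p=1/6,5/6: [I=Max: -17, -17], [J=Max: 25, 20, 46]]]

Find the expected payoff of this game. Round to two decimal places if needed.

35.5

C (Chance): 3/5·-27 + 2/5·23 = -7
D (Max): max(4, -30) = 4
B (Min): min(-7, 4) = -7
F (Max): max(38, -47) = 38
G (Max): max(-47, -28, -38) = -28
E (Min): min(38, -28) = -28
I (Max): max(-17, -17) = -17
J (Max): max(25, 20, 46) = 46
H (Chance): 1/6·-17 + 5/6·46 = 35.5
Root (Max): max(-7, -28, 35.5) = 35.5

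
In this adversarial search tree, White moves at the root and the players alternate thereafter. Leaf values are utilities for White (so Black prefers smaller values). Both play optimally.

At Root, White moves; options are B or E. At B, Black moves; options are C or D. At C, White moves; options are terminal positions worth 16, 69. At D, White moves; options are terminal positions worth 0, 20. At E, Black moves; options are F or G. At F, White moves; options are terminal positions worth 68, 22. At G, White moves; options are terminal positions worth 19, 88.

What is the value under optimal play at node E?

68

F: max(68, 22) = 68
G: max(19, 88) = 88
E: min(68, 88) = 68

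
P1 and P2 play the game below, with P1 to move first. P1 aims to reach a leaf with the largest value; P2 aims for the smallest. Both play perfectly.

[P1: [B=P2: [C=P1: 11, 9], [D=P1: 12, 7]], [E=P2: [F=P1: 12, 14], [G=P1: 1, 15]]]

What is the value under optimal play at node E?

F: max(12, 14) = 14
G: max(1, 15) = 15
E: min(14, 15) = 14

14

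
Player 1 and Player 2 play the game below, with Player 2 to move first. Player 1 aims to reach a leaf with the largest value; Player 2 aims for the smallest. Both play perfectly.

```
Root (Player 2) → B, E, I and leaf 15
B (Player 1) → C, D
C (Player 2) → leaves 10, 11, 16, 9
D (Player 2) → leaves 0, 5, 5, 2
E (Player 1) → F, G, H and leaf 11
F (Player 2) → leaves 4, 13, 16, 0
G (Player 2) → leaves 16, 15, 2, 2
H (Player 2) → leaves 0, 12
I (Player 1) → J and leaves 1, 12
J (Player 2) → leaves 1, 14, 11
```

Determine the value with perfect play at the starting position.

9

C (Player 2): min(10, 11, 16, 9) = 9
D (Player 2): min(0, 5, 5, 2) = 0
B (Player 1): max(9, 0) = 9
F (Player 2): min(4, 13, 16, 0) = 0
G (Player 2): min(16, 15, 2, 2) = 2
H (Player 2): min(0, 12) = 0
E (Player 1): max(0, 2, 0, 11) = 11
J (Player 2): min(1, 14, 11) = 1
I (Player 1): max(1, 1, 12) = 12
Root (Player 2): min(9, 11, 12, 15) = 9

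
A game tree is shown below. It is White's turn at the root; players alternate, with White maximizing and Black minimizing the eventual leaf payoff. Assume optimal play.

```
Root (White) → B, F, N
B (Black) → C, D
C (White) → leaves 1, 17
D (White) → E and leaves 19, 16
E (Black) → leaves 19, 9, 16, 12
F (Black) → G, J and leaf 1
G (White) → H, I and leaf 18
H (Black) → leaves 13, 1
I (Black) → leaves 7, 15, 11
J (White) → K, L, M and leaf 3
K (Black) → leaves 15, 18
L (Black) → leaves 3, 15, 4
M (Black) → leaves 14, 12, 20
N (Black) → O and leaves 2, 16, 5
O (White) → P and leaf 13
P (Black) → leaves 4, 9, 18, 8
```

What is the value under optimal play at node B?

C: max(1, 17) = 17
E: min(19, 9, 16, 12) = 9
D: max(9, 19, 16) = 19
B: min(17, 19) = 17

17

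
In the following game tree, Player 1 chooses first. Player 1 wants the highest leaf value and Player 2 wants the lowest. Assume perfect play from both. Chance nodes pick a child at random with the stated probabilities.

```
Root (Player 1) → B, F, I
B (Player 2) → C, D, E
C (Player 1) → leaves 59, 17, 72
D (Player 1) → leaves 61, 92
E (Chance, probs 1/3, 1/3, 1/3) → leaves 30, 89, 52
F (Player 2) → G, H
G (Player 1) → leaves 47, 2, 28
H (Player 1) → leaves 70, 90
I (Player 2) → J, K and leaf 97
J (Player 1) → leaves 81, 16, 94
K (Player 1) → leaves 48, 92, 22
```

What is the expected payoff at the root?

C (Player 1): max(59, 17, 72) = 72
D (Player 1): max(61, 92) = 92
E (Chance): 1/3·30 + 1/3·89 + 1/3·52 = 57
B (Player 2): min(72, 92, 57) = 57
G (Player 1): max(47, 2, 28) = 47
H (Player 1): max(70, 90) = 90
F (Player 2): min(47, 90) = 47
J (Player 1): max(81, 16, 94) = 94
K (Player 1): max(48, 92, 22) = 92
I (Player 2): min(94, 92, 97) = 92
Root (Player 1): max(57, 47, 92) = 92

92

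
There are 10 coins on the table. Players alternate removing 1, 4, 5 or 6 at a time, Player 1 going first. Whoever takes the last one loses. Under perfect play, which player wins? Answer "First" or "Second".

Second

Positions where the player to move wins (W) vs loses (L):
i:   0  1  2  3  4  5  6  7  8  9 10
     W  L  W  L  W  W  W  W  W  W  L
Position 10 is L, so the second player wins.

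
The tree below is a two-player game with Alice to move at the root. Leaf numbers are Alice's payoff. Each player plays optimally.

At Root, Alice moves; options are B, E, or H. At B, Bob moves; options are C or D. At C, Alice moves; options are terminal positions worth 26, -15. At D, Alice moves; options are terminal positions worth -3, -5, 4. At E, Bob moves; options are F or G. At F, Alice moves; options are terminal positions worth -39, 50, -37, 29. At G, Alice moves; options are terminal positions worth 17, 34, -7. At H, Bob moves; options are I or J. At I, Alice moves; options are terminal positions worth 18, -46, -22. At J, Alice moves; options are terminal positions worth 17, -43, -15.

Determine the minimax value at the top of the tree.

34

C (Alice): max(26, -15) = 26
D (Alice): max(-3, -5, 4) = 4
B (Bob): min(26, 4) = 4
F (Alice): max(-39, 50, -37, 29) = 50
G (Alice): max(17, 34, -7) = 34
E (Bob): min(50, 34) = 34
I (Alice): max(18, -46, -22) = 18
J (Alice): max(17, -43, -15) = 17
H (Bob): min(18, 17) = 17
Root (Alice): max(4, 34, 17) = 34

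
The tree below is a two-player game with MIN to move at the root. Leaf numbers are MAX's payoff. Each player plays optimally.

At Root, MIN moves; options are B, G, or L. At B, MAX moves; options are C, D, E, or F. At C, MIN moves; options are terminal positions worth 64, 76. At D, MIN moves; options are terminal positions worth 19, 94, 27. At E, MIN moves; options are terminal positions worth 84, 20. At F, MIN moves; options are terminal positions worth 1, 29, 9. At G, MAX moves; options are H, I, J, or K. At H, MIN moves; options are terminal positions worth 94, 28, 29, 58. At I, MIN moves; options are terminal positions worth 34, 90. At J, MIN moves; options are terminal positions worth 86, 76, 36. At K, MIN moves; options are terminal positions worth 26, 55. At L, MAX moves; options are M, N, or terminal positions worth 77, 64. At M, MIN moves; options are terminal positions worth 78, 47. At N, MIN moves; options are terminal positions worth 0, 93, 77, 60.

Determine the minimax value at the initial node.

36

C (MIN): min(64, 76) = 64
D (MIN): min(19, 94, 27) = 19
E (MIN): min(84, 20) = 20
F (MIN): min(1, 29, 9) = 1
B (MAX): max(64, 19, 20, 1) = 64
H (MIN): min(94, 28, 29, 58) = 28
I (MIN): min(34, 90) = 34
J (MIN): min(86, 76, 36) = 36
K (MIN): min(26, 55) = 26
G (MAX): max(28, 34, 36, 26) = 36
M (MIN): min(78, 47) = 47
N (MIN): min(0, 93, 77, 60) = 0
L (MAX): max(47, 0, 77, 64) = 77
Root (MIN): min(64, 36, 77) = 36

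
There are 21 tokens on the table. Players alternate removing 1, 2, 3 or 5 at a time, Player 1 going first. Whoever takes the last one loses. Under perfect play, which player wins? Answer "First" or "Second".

Compute winning (W) and losing (L) positions by backward induction:
i:   0  1  2  3  4  5  6  7  8  9 10 11 12 13 14 15 16 17 18 19 20 21
     W  L  W  W  W  L  W  W  W  L  W  W  W  L  W  W  W  L  W  W  W  L
Position 21 is L, so the second player wins.

Second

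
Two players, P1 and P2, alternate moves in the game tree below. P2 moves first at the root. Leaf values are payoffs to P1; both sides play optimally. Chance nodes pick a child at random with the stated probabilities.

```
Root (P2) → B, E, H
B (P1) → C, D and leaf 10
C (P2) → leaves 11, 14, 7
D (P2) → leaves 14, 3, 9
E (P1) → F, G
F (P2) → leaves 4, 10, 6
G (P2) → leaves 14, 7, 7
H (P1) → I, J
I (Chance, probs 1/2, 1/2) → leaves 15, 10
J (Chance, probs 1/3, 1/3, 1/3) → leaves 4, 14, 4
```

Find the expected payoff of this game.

C (P2): min(11, 14, 7) = 7
D (P2): min(14, 3, 9) = 3
B (P1): max(7, 3, 10) = 10
F (P2): min(4, 10, 6) = 4
G (P2): min(14, 7, 7) = 7
E (P1): max(4, 7) = 7
I (Chance): 1/2·15 + 1/2·10 = 12.5
J (Chance): 1/3·4 + 1/3·14 + 1/3·4 = 7.33
H (P1): max(12.5, 7.33) = 12.5
Root (P2): min(10, 7, 12.5) = 7

7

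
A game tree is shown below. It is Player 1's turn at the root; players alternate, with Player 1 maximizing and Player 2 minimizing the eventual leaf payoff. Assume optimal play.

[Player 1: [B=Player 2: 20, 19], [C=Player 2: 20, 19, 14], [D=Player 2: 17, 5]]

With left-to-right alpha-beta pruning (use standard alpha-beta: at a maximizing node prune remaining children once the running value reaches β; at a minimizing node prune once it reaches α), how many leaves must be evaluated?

5

B [α=-∞,β=+∞]: v=19
C [α=19,β=+∞]: v=19 after child 2 ≤ α → α-cutoff, skip 1
D [α=19,β=+∞]: v=17 after child 1 ≤ α → α-cutoff, skip 1
Root [α=-∞,β=+∞]: v=19
Leaves evaluated: 5 of 7.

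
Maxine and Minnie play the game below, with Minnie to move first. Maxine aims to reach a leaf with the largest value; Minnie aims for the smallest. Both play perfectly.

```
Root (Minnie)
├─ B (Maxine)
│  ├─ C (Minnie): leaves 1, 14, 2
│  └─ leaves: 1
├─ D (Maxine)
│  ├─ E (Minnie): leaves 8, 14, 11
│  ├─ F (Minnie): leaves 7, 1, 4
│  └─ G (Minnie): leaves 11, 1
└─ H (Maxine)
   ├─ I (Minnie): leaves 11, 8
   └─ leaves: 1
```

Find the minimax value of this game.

C (Minnie): min(1, 14, 2) = 1
B (Maxine): max(1, 1) = 1
E (Minnie): min(8, 14, 11) = 8
F (Minnie): min(7, 1, 4) = 1
G (Minnie): min(11, 1) = 1
D (Maxine): max(8, 1, 1) = 8
I (Minnie): min(11, 8) = 8
H (Maxine): max(8, 1) = 8
Root (Minnie): min(1, 8, 8) = 1

1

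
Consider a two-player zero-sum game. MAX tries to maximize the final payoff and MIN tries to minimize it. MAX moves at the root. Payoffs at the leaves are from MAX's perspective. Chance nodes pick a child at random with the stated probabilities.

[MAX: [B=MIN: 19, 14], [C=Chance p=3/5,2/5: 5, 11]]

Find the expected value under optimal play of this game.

14

B (MIN): min(19, 14) = 14
C (Chance): 3/5·5 + 2/5·11 = 7.4
Root (MAX): max(14, 7.4) = 14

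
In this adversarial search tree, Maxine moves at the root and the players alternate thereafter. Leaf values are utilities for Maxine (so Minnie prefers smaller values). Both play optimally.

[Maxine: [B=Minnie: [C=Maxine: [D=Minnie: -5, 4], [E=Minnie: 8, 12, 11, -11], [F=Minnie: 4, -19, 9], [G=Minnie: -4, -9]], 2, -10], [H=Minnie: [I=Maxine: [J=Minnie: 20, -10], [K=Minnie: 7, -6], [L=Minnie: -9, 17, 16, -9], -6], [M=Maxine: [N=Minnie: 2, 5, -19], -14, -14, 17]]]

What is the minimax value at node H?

-6

J: min(20, -10) = -10
K: min(7, -6) = -6
L: min(-9, 17, 16, -9) = -9
I: max(-10, -6, -9, -6) = -6
N: min(2, 5, -19) = -19
M: max(-19, -14, -14, 17) = 17
H: min(-6, 17) = -6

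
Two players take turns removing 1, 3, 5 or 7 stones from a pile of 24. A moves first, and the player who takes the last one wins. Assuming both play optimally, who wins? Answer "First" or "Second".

Second

Mark each pile size as W (mover wins) or L (mover loses):
i:   0  1  2  3  4  5  6  7  8  9 10 11 12 13 14 15 16 17 18 19 20 21 22 23 24
     L  W  L  W  L  W  L  W  L  W  L  W  L  W  L  W  L  W  L  W  L  W  L  W  L
Position 24 is L, so the second player wins.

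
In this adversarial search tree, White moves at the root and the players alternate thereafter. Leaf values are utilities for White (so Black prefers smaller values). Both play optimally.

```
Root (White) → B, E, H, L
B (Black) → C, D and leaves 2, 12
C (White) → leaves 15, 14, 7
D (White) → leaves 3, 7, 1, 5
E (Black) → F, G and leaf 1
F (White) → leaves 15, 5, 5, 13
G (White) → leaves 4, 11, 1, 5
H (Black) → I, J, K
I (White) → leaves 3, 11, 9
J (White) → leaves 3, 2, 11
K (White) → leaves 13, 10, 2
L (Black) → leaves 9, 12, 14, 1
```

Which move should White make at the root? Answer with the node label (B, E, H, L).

C (White): max(15, 14, 7) = 15
D (White): max(3, 7, 1, 5) = 7
B (Black): min(15, 7, 2, 12) = 2
F (White): max(15, 5, 5, 13) = 15
G (White): max(4, 11, 1, 5) = 11
E (Black): min(15, 11, 1) = 1
I (White): max(3, 11, 9) = 11
J (White): max(3, 2, 11) = 11
K (White): max(13, 10, 2) = 13
H (Black): min(11, 11, 13) = 11
L (Black): min(9, 12, 14, 1) = 1
Root (White): max(2, 1, 11, 1) = 11
White picks the child with the highest value: H (value 11).

H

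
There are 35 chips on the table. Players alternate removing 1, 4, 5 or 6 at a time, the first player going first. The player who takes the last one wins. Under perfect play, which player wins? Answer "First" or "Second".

Compute winning (W) and losing (L) positions by backward induction:
i:   0  1  2  3  4  5  6  7  8  9 10 11 12 13 14 15 16 17 18 19 20 21 22 23 24 25 26 27 28 29 30 31 32 33 34 35
     L  W  L  W  W  W  W  W  W  L  W  L  W  W  W  W  W  W  L  W  L  W  W  W  W  W  W  L  W  L  W  W  W  W  W  W
Position 35 is W, so the first player wins.

First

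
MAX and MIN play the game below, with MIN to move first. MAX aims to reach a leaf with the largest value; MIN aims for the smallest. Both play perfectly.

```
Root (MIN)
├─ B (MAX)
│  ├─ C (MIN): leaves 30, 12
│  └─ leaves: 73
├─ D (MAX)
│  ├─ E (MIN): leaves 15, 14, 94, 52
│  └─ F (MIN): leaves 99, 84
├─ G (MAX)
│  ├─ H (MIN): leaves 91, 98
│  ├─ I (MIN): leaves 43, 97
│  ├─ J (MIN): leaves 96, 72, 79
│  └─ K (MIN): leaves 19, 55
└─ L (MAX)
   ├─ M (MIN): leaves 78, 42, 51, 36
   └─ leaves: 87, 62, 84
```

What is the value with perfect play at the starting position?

C (MIN): min(30, 12) = 12
B (MAX): max(12, 73) = 73
E (MIN): min(15, 14, 94, 52) = 14
F (MIN): min(99, 84) = 84
D (MAX): max(14, 84) = 84
H (MIN): min(91, 98) = 91
I (MIN): min(43, 97) = 43
J (MIN): min(96, 72, 79) = 72
K (MIN): min(19, 55) = 19
G (MAX): max(91, 43, 72, 19) = 91
M (MIN): min(78, 42, 51, 36) = 36
L (MAX): max(36, 87, 62, 84) = 87
Root (MIN): min(73, 84, 91, 87) = 73

73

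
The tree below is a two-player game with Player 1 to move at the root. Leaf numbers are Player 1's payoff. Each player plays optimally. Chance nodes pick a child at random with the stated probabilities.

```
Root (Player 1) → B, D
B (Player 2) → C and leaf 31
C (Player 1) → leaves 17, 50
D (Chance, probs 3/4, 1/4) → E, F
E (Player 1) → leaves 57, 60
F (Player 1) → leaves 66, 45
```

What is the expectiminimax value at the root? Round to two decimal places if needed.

C (Player 1): max(17, 50) = 50
B (Player 2): min(50, 31) = 31
E (Player 1): max(57, 60) = 60
F (Player 1): max(66, 45) = 66
D (Chance): 3/4·60 + 1/4·66 = 61.5
Root (Player 1): max(31, 61.5) = 61.5

61.5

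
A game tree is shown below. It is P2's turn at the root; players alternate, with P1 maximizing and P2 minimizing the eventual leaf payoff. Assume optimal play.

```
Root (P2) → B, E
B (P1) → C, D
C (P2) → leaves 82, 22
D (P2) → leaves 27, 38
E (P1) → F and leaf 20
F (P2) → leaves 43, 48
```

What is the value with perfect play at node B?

27

C: min(82, 22) = 22
D: min(27, 38) = 27
B: max(22, 27) = 27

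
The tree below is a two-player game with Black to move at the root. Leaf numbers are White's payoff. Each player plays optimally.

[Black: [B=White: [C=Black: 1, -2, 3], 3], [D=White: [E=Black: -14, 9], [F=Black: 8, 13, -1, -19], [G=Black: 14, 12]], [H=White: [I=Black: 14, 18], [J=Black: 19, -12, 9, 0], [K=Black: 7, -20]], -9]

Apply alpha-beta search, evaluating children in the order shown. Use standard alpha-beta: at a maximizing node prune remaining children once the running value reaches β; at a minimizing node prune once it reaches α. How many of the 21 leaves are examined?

15

C [α=-∞,β=+∞]: v=-2
B [α=-∞,β=+∞]: v=3
E [α=-∞,β=3]: v=-14
F [α=-14,β=3]: v=-19
G [α=-14,β=3]: v=12
D [α=-∞,β=3]: v=12
I [α=-∞,β=3]: v=14
H [α=-∞,β=3]: v=14 after child 1 ≥ β → β-cutoff, skip 2
Root [α=-∞,β=+∞]: v=-9
Leaves evaluated: 15 of 21.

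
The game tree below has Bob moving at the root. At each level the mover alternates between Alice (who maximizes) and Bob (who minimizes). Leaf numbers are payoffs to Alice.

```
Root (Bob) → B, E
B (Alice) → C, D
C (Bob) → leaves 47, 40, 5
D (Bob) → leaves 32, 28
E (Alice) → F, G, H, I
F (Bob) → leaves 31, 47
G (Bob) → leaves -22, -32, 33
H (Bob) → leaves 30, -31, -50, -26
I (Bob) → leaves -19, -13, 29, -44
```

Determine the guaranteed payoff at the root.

C (Bob): min(47, 40, 5) = 5
D (Bob): min(32, 28) = 28
B (Alice): max(5, 28) = 28
F (Bob): min(31, 47) = 31
G (Bob): min(-22, -32, 33) = -32
H (Bob): min(30, -31, -50, -26) = -50
I (Bob): min(-19, -13, 29, -44) = -44
E (Alice): max(31, -32, -50, -44) = 31
Root (Bob): min(28, 31) = 28

28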